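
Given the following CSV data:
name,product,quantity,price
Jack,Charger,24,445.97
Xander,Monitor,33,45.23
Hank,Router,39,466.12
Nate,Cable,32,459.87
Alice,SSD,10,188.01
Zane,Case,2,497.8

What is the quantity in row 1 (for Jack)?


Row 1: Jack
Column 'quantity' = 24

ANSWER: 24


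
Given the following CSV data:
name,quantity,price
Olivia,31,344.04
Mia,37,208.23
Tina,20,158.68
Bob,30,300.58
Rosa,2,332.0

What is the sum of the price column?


Values in 'price' column:
  Row 1: 344.04
  Row 2: 208.23
  Row 3: 158.68
  Row 4: 300.58
  Row 5: 332.0
Sum = 344.04 + 208.23 + 158.68 + 300.58 + 332.0 = 1343.53

ANSWER: 1343.53


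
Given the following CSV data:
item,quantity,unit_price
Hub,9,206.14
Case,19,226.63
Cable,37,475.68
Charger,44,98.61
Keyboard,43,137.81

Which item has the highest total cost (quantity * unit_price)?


Computing row totals:
  Hub: 1855.26
  Case: 4305.97
  Cable: 17600.16
  Charger: 4338.84
  Keyboard: 5925.83
Maximum: Cable (17600.16)

ANSWER: Cable


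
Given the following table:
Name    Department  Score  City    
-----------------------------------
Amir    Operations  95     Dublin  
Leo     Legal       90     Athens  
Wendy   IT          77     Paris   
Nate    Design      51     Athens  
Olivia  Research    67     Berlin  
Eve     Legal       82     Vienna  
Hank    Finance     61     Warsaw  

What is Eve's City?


Row 6: Eve
City = Vienna

ANSWER: Vienna


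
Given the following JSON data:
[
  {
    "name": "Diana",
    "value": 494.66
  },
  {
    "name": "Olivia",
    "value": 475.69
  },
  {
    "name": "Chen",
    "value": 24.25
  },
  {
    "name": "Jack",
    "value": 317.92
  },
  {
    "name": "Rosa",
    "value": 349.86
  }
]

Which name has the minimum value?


Comparing values:
  Diana: 494.66
  Olivia: 475.69
  Chen: 24.25
  Jack: 317.92
  Rosa: 349.86
Minimum: Chen (24.25)

ANSWER: Chen


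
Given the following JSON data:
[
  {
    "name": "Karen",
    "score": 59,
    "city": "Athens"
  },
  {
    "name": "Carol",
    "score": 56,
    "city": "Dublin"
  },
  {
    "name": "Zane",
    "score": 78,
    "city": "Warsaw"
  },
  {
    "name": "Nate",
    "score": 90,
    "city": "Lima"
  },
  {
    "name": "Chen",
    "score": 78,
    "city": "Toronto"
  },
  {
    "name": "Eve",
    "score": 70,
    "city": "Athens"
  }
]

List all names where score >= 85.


Filtering records where score >= 85:
  Karen (score=59) -> no
  Carol (score=56) -> no
  Zane (score=78) -> no
  Nate (score=90) -> YES
  Chen (score=78) -> no
  Eve (score=70) -> no


ANSWER: Nate


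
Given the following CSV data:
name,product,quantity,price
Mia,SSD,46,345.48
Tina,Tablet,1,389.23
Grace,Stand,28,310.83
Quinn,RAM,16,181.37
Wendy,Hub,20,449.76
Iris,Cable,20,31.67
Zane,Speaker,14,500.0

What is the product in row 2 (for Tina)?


Row 2: Tina
Column 'product' = Tablet

ANSWER: Tablet


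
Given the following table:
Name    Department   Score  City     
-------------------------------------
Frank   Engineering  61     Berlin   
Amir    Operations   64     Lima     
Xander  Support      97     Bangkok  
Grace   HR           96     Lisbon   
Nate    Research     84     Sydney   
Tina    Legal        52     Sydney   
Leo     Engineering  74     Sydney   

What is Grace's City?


Row 4: Grace
City = Lisbon

ANSWER: Lisbon


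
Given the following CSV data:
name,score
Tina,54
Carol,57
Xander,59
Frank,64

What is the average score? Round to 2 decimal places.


Scores: 54, 57, 59, 64
Sum = 234
Count = 4
Average = 234 / 4 = 58.50

ANSWER: 58.50


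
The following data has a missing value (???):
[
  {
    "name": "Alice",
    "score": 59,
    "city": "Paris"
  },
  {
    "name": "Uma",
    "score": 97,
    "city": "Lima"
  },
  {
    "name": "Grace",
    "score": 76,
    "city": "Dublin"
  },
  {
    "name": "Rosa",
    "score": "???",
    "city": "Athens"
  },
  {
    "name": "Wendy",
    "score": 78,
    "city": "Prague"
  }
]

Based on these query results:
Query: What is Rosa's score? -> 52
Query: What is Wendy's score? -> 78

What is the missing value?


The missing value is Rosa's score
From query: Rosa's score = 52

ANSWER: 52


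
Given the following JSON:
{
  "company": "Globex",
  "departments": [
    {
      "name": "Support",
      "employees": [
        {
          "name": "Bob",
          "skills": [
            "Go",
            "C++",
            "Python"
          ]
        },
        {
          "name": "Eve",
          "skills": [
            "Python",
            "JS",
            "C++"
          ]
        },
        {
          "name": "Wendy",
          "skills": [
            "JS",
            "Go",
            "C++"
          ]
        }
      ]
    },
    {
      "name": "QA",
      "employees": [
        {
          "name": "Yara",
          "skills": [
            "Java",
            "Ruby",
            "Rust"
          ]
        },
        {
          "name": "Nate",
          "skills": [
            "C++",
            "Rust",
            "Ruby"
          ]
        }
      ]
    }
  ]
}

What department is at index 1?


Path: departments[1].name
Value: QA

ANSWER: QA


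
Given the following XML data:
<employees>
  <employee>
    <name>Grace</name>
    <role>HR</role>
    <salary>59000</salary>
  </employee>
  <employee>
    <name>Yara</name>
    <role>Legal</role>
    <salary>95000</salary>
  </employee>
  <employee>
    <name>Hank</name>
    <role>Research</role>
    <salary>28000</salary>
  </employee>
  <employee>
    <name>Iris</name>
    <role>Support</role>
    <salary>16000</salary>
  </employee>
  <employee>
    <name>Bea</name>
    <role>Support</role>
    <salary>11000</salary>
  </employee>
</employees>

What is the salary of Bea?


Searching for <employee> with <name>Bea</name>
Found at position 5
<salary>11000</salary>

ANSWER: 11000


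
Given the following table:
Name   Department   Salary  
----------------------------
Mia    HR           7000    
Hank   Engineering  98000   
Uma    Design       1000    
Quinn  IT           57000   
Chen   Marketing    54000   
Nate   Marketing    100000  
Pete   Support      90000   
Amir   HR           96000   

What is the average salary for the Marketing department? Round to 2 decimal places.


Marketing department members:
  Chen: 54000
  Nate: 100000
Sum = 154000
Count = 2
Average = 154000 / 2 = 77000.00

ANSWER: 77000.00


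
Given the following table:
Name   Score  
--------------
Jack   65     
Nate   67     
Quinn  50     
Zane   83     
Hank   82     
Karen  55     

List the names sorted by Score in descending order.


Sorting by Score (descending):
  Zane: 83
  Hank: 82
  Nate: 67
  Jack: 65
  Karen: 55
  Quinn: 50


ANSWER: Zane, Hank, Nate, Jack, Karen, Quinn


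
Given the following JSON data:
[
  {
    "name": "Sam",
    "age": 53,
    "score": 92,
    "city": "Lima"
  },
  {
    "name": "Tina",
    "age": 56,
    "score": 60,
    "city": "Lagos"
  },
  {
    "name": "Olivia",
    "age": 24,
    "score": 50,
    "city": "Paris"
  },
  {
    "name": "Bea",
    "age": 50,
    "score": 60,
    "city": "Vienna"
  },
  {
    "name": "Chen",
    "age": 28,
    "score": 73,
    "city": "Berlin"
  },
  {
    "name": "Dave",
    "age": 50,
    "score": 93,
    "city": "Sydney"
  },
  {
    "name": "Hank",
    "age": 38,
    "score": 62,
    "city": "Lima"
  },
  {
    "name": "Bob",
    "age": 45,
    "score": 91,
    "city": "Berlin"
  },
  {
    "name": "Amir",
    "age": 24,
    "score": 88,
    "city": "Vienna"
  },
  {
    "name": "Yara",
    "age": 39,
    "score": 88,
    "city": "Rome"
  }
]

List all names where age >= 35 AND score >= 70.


Checking both conditions:
  Sam (age=53, score=92) -> YES
  Tina (age=56, score=60) -> no
  Olivia (age=24, score=50) -> no
  Bea (age=50, score=60) -> no
  Chen (age=28, score=73) -> no
  Dave (age=50, score=93) -> YES
  Hank (age=38, score=62) -> no
  Bob (age=45, score=91) -> YES
  Amir (age=24, score=88) -> no
  Yara (age=39, score=88) -> YES


ANSWER: Sam, Dave, Bob, Yara


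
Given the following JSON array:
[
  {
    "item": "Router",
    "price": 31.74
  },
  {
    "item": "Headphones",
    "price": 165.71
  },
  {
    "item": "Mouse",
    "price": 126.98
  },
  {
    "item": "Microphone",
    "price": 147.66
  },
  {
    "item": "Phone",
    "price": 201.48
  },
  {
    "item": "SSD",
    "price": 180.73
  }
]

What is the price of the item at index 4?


Array index 4 -> Phone
price = 201.48

ANSWER: 201.48


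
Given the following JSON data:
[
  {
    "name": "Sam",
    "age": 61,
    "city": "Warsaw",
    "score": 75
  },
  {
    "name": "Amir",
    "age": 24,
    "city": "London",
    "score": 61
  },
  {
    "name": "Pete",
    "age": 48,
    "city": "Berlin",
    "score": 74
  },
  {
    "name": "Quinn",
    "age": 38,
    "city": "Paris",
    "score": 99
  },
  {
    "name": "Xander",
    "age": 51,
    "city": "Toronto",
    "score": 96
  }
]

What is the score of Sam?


Looking up record where name = Sam
Record index: 0
Field 'score' = 75

ANSWER: 75


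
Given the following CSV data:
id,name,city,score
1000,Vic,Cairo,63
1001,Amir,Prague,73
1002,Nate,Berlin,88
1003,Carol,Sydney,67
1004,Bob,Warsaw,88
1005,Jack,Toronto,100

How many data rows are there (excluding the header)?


Counting rows (excluding header):
Header: id,name,city,score
Data rows: 6

ANSWER: 6


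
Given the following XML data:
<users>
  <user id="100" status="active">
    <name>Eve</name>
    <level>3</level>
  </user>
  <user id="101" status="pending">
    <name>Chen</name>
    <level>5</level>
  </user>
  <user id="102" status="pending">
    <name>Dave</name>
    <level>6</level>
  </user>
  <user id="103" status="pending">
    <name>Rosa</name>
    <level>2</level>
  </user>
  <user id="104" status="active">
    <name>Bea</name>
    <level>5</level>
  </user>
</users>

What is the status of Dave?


Finding user with name = Dave
user id="102" status="pending"

ANSWER: pending


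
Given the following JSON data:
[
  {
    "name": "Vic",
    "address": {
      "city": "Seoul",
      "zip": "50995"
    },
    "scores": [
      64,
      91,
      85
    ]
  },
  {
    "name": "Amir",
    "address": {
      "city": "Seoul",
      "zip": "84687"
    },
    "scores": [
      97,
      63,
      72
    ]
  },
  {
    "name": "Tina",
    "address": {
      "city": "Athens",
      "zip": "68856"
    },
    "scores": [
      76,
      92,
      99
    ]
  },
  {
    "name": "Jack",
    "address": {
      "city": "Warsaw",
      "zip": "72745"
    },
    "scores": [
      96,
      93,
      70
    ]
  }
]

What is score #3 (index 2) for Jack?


Path: records[3].scores[2]
Value: 70

ANSWER: 70


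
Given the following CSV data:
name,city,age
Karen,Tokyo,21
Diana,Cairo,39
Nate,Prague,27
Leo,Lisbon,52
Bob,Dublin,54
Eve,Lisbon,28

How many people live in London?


Scanning city column for 'London':
Total matches: 0

ANSWER: 0


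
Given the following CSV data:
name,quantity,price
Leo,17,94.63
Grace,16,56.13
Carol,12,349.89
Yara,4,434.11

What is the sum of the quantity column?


Values in 'quantity' column:
  Row 1: 17
  Row 2: 16
  Row 3: 12
  Row 4: 4
Sum = 17 + 16 + 12 + 4 = 49

ANSWER: 49


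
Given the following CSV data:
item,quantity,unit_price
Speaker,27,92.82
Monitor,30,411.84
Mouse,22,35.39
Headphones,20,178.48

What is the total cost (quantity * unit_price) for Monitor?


Row: Monitor
quantity = 30
unit_price = 411.84
total = 30 * 411.84 = 12355.2

ANSWER: 12355.2


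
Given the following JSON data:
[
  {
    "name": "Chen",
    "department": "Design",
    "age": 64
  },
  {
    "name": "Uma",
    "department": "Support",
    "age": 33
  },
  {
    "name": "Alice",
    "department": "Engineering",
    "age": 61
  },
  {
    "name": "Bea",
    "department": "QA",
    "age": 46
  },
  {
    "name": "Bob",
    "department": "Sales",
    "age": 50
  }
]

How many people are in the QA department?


Scanning records for department = QA
  Record 3: Bea
Count: 1

ANSWER: 1


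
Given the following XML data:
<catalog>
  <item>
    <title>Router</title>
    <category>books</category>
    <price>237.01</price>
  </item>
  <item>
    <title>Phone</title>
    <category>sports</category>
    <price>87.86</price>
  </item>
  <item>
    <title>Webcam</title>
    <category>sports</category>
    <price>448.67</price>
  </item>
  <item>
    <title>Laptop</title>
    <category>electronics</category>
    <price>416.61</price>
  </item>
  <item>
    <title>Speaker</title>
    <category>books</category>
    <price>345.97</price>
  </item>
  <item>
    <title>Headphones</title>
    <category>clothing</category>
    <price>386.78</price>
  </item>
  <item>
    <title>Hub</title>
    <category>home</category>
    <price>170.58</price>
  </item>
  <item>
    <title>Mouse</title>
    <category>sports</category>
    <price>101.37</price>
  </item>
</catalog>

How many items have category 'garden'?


Scanning <item> elements for <category>garden</category>:
Count: 0

ANSWER: 0


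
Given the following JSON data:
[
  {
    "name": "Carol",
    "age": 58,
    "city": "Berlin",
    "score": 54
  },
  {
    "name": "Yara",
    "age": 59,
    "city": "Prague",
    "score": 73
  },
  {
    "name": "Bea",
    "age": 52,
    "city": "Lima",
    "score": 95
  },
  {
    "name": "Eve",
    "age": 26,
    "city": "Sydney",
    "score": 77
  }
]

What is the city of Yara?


Looking up record where name = Yara
Record index: 1
Field 'city' = Prague

ANSWER: Prague


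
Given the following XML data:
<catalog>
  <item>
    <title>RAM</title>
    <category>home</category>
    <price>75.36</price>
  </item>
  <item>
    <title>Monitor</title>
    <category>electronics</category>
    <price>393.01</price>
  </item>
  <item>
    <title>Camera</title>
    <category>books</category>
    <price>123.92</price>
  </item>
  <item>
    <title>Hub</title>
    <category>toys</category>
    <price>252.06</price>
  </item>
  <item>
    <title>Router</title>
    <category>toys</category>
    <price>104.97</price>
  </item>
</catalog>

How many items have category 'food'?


Scanning <item> elements for <category>food</category>:
Count: 0

ANSWER: 0


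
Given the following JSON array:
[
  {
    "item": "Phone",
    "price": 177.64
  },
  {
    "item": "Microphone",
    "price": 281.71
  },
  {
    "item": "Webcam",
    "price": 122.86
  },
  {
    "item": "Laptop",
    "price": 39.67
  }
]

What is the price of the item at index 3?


Array index 3 -> Laptop
price = 39.67

ANSWER: 39.67


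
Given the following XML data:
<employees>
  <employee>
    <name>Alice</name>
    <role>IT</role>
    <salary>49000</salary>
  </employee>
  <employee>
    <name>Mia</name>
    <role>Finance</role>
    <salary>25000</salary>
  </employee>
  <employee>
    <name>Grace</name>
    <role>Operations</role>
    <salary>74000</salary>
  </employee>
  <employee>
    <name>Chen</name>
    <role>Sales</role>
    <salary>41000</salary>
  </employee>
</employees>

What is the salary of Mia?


Searching for <employee> with <name>Mia</name>
Found at position 2
<salary>25000</salary>

ANSWER: 25000


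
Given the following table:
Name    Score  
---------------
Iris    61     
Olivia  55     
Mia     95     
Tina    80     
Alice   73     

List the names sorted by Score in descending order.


Sorting by Score (descending):
  Mia: 95
  Tina: 80
  Alice: 73
  Iris: 61
  Olivia: 55


ANSWER: Mia, Tina, Alice, Iris, Olivia


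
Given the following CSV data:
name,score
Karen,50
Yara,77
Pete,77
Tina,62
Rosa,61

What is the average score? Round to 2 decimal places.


Scores: 50, 77, 77, 62, 61
Sum = 327
Count = 5
Average = 327 / 5 = 65.40

ANSWER: 65.40


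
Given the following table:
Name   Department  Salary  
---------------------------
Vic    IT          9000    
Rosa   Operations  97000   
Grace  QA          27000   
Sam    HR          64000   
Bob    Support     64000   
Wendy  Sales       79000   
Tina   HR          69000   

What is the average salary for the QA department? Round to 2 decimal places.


QA department members:
  Grace: 27000
Sum = 27000
Count = 1
Average = 27000 / 1 = 27000.00

ANSWER: 27000.00


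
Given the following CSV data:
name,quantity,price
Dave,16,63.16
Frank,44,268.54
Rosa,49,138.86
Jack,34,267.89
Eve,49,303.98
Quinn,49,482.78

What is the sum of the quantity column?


Values in 'quantity' column:
  Row 1: 16
  Row 2: 44
  Row 3: 49
  Row 4: 34
  Row 5: 49
  Row 6: 49
Sum = 16 + 44 + 49 + 34 + 49 + 49 = 241

ANSWER: 241


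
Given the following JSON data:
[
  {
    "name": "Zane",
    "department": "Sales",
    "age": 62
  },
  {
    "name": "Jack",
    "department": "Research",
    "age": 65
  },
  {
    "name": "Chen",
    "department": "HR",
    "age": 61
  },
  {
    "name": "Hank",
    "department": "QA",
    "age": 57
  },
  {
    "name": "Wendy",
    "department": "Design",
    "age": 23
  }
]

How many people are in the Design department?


Scanning records for department = Design
  Record 4: Wendy
Count: 1

ANSWER: 1


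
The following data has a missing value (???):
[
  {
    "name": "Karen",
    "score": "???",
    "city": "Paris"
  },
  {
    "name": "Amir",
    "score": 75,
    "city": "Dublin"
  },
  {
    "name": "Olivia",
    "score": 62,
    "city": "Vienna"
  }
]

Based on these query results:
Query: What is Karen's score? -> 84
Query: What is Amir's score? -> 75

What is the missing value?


The missing value is Karen's score
From query: Karen's score = 84

ANSWER: 84


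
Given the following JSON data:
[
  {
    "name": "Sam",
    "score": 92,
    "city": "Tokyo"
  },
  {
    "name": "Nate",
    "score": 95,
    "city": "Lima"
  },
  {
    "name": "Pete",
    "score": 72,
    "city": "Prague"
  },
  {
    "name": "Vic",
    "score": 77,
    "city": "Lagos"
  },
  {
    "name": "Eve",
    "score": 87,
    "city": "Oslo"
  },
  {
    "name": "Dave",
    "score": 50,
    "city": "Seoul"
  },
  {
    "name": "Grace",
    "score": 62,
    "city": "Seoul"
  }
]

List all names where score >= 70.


Filtering records where score >= 70:
  Sam (score=92) -> YES
  Nate (score=95) -> YES
  Pete (score=72) -> YES
  Vic (score=77) -> YES
  Eve (score=87) -> YES
  Dave (score=50) -> no
  Grace (score=62) -> no


ANSWER: Sam, Nate, Pete, Vic, Eve


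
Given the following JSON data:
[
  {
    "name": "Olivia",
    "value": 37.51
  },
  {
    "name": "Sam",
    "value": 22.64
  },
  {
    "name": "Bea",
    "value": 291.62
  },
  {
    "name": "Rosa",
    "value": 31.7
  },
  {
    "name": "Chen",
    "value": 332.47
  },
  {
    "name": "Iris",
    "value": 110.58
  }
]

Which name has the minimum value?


Comparing values:
  Olivia: 37.51
  Sam: 22.64
  Bea: 291.62
  Rosa: 31.7
  Chen: 332.47
  Iris: 110.58
Minimum: Sam (22.64)

ANSWER: Sam


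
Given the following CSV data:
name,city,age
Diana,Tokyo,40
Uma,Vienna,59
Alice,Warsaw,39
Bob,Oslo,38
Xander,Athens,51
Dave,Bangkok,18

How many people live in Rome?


Scanning city column for 'Rome':
Total matches: 0

ANSWER: 0


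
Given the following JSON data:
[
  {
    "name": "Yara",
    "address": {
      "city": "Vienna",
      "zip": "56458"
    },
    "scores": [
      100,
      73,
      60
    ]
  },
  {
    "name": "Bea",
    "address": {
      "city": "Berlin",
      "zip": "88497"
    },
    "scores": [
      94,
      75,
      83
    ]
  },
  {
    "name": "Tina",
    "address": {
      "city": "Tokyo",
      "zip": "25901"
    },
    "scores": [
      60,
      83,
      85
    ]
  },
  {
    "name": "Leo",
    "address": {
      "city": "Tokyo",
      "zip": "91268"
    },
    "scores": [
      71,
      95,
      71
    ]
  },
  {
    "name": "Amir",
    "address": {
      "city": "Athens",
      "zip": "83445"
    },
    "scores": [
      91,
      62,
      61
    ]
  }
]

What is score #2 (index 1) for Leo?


Path: records[3].scores[1]
Value: 95

ANSWER: 95


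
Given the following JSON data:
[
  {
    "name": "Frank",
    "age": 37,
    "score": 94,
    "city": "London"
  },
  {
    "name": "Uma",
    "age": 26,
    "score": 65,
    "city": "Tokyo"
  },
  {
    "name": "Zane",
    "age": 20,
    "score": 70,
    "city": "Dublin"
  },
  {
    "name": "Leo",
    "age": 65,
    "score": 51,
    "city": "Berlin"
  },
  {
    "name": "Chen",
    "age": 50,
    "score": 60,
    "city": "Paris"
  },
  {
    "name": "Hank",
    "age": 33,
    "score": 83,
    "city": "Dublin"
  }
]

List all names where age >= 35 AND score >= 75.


Checking both conditions:
  Frank (age=37, score=94) -> YES
  Uma (age=26, score=65) -> no
  Zane (age=20, score=70) -> no
  Leo (age=65, score=51) -> no
  Chen (age=50, score=60) -> no
  Hank (age=33, score=83) -> no


ANSWER: Frank


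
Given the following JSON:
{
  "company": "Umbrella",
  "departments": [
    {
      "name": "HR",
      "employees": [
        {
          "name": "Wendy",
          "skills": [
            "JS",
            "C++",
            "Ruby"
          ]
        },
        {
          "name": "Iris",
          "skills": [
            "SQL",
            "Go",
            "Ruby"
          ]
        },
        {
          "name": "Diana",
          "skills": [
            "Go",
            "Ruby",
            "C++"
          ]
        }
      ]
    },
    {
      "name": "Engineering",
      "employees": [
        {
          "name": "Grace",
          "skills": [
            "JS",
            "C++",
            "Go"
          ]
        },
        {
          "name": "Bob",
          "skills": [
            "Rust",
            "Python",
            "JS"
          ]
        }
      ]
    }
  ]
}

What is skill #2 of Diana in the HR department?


Path: departments[0].employees[2].skills[1]
Value: Ruby

ANSWER: Ruby


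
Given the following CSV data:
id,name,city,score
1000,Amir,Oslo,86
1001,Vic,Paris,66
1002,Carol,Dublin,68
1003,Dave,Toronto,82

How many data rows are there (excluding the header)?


Counting rows (excluding header):
Header: id,name,city,score
Data rows: 4

ANSWER: 4


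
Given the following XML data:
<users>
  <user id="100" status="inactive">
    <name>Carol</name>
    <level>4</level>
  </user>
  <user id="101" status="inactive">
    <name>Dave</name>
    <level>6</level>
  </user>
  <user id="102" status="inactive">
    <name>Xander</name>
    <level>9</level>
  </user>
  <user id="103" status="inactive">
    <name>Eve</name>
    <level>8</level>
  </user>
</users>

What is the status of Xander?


Finding user with name = Xander
user id="102" status="inactive"

ANSWER: inactive


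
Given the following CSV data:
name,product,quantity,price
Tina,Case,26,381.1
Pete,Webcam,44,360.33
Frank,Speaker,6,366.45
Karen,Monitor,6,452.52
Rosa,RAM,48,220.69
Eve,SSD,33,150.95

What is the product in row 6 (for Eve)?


Row 6: Eve
Column 'product' = SSD

ANSWER: SSD


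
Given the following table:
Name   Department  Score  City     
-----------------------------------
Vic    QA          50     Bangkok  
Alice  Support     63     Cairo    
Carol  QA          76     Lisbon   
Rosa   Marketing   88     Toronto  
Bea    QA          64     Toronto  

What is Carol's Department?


Row 3: Carol
Department = QA

ANSWER: QA


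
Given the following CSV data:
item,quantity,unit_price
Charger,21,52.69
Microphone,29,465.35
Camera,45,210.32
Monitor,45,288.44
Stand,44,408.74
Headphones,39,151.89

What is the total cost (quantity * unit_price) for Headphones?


Row: Headphones
quantity = 39
unit_price = 151.89
total = 39 * 151.89 = 5923.71

ANSWER: 5923.71


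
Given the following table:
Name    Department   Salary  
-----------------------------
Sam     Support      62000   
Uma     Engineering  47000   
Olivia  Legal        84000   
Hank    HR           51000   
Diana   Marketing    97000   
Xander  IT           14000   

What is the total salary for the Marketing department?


Marketing department members:
  Diana: 97000
Total = 97000 = 97000

ANSWER: 97000


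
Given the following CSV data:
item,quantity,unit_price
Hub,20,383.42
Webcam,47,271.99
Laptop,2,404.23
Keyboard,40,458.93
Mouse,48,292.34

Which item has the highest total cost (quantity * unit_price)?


Computing row totals:
  Hub: 7668.4
  Webcam: 12783.53
  Laptop: 808.46
  Keyboard: 18357.2
  Mouse: 14032.32
Maximum: Keyboard (18357.2)

ANSWER: Keyboard


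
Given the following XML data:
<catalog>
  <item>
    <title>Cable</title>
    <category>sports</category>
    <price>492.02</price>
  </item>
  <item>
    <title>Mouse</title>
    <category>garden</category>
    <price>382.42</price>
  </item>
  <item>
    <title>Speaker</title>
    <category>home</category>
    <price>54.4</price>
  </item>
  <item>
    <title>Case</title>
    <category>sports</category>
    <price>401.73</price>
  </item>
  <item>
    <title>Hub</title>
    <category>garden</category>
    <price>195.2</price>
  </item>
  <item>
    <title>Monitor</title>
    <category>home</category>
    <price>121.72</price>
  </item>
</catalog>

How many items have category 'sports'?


Scanning <item> elements for <category>sports</category>:
  Item 1: Cable -> MATCH
  Item 4: Case -> MATCH
Count: 2

ANSWER: 2


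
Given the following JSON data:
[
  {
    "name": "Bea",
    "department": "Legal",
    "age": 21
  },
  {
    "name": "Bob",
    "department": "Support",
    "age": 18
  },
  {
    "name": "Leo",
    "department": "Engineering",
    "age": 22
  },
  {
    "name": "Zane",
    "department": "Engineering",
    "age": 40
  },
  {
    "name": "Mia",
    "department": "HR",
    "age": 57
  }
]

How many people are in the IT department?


Scanning records for department = IT
  No matches found
Count: 0

ANSWER: 0


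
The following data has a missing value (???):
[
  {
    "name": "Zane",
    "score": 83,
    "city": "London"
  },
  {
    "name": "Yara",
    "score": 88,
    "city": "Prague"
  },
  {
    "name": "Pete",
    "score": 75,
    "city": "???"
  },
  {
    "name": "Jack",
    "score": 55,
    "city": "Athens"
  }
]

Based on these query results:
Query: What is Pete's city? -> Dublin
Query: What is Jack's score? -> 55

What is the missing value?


The missing value is Pete's city
From query: Pete's city = Dublin

ANSWER: Dublin


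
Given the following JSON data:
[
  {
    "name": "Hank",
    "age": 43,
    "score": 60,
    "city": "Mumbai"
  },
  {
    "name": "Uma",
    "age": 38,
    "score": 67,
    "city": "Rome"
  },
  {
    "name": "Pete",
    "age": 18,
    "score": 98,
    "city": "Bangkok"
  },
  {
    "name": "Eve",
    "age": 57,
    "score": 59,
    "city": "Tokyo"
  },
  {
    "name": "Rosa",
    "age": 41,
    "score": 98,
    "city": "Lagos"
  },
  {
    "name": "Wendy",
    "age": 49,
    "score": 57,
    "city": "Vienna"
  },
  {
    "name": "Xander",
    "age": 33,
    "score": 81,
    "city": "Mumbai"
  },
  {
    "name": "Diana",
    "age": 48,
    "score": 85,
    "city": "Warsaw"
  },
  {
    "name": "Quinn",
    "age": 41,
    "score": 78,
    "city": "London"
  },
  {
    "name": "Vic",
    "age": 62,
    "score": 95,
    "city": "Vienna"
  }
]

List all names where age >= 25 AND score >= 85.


Checking both conditions:
  Hank (age=43, score=60) -> no
  Uma (age=38, score=67) -> no
  Pete (age=18, score=98) -> no
  Eve (age=57, score=59) -> no
  Rosa (age=41, score=98) -> YES
  Wendy (age=49, score=57) -> no
  Xander (age=33, score=81) -> no
  Diana (age=48, score=85) -> YES
  Quinn (age=41, score=78) -> no
  Vic (age=62, score=95) -> YES


ANSWER: Rosa, Diana, Vic


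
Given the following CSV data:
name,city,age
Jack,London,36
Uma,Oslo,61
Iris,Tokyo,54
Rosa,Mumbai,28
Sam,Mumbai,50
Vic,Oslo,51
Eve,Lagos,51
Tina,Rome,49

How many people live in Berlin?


Scanning city column for 'Berlin':
Total matches: 0

ANSWER: 0


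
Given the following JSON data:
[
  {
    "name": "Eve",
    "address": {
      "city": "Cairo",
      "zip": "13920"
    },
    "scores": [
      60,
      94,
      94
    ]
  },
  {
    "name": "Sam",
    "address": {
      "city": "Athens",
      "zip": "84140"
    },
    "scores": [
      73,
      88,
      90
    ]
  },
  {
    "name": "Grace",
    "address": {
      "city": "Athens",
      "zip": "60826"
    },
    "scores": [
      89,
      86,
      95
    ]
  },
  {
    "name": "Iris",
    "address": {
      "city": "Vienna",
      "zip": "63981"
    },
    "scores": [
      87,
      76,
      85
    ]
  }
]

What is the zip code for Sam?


Path: records[1].address.zip
Value: 84140

ANSWER: 84140


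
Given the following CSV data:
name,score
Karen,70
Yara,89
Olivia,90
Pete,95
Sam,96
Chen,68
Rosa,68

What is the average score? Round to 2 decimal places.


Scores: 70, 89, 90, 95, 96, 68, 68
Sum = 576
Count = 7
Average = 576 / 7 = 82.29

ANSWER: 82.29


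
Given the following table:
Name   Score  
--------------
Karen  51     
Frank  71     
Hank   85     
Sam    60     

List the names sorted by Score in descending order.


Sorting by Score (descending):
  Hank: 85
  Frank: 71
  Sam: 60
  Karen: 51


ANSWER: Hank, Frank, Sam, Karen


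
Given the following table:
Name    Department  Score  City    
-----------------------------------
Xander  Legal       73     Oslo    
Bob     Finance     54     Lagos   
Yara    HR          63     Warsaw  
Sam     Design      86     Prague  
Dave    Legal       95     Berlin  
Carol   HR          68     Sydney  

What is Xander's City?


Row 1: Xander
City = Oslo

ANSWER: Oslo


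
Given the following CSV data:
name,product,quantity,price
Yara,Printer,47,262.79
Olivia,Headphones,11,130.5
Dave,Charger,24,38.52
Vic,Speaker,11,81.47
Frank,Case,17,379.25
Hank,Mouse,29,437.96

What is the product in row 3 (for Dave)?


Row 3: Dave
Column 'product' = Charger

ANSWER: Charger


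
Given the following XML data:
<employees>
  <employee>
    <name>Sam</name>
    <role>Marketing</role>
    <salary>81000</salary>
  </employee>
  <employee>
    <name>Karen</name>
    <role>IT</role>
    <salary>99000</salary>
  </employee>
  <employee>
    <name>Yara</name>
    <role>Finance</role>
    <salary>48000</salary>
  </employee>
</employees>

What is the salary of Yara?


Searching for <employee> with <name>Yara</name>
Found at position 3
<salary>48000</salary>

ANSWER: 48000


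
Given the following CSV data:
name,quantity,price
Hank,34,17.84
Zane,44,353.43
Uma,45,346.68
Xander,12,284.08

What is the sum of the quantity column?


Values in 'quantity' column:
  Row 1: 34
  Row 2: 44
  Row 3: 45
  Row 4: 12
Sum = 34 + 44 + 45 + 12 = 135

ANSWER: 135


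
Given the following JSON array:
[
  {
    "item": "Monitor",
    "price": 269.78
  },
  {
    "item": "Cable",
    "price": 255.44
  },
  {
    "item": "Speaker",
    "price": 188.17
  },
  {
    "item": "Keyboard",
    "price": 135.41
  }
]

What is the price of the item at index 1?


Array index 1 -> Cable
price = 255.44

ANSWER: 255.44


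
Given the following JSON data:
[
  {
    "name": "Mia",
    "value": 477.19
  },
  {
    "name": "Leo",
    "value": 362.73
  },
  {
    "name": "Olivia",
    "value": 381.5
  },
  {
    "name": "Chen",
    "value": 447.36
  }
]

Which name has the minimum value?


Comparing values:
  Mia: 477.19
  Leo: 362.73
  Olivia: 381.5
  Chen: 447.36
Minimum: Leo (362.73)

ANSWER: Leo


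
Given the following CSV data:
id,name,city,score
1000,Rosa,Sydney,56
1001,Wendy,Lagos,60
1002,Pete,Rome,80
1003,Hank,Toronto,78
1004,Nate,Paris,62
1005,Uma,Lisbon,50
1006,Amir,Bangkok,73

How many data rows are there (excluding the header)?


Counting rows (excluding header):
Header: id,name,city,score
Data rows: 7

ANSWER: 7


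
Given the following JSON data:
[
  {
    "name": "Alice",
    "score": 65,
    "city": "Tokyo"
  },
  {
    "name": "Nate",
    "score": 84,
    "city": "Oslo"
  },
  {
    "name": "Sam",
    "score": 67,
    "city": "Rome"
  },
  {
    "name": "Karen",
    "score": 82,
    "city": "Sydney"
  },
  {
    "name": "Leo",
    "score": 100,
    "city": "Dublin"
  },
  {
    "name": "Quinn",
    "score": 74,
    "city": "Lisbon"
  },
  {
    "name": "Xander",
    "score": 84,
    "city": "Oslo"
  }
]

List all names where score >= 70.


Filtering records where score >= 70:
  Alice (score=65) -> no
  Nate (score=84) -> YES
  Sam (score=67) -> no
  Karen (score=82) -> YES
  Leo (score=100) -> YES
  Quinn (score=74) -> YES
  Xander (score=84) -> YES


ANSWER: Nate, Karen, Leo, Quinn, Xander


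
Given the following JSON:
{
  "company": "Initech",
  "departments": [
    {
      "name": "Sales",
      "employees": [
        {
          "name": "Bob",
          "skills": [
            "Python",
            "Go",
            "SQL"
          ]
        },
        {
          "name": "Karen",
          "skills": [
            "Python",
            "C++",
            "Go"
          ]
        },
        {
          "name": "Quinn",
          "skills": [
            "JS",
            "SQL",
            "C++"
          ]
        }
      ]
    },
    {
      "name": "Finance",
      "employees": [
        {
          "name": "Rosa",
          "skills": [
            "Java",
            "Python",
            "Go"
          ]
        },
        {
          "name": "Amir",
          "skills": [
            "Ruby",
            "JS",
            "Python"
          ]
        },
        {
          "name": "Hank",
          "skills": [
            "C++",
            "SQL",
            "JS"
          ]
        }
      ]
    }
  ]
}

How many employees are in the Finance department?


Path: departments[1].employees
Count: 3

ANSWER: 3


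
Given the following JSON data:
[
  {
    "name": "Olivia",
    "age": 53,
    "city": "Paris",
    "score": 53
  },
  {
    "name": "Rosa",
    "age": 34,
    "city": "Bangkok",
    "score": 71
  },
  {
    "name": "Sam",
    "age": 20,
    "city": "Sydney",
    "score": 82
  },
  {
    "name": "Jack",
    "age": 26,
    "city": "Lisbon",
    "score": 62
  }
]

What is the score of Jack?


Looking up record where name = Jack
Record index: 3
Field 'score' = 62

ANSWER: 62


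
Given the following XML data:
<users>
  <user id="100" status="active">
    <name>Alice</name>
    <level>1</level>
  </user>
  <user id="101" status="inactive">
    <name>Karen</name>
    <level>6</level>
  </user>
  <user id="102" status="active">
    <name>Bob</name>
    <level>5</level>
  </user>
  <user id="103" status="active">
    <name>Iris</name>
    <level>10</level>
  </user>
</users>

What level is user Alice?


Finding user: Alice
<level>1</level>

ANSWER: 1


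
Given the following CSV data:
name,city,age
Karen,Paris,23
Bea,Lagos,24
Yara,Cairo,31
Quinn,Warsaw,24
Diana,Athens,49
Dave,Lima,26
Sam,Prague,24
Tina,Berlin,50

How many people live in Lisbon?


Scanning city column for 'Lisbon':
Total matches: 0

ANSWER: 0


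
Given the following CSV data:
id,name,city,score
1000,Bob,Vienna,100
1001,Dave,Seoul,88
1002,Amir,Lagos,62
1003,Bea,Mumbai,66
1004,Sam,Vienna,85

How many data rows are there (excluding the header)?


Counting rows (excluding header):
Header: id,name,city,score
Data rows: 5

ANSWER: 5


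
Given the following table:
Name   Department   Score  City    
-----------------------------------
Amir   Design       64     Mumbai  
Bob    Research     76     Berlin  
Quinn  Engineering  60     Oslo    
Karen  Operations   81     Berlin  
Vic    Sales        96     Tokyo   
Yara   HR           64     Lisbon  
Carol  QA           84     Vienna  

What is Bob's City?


Row 2: Bob
City = Berlin

ANSWER: Berlin


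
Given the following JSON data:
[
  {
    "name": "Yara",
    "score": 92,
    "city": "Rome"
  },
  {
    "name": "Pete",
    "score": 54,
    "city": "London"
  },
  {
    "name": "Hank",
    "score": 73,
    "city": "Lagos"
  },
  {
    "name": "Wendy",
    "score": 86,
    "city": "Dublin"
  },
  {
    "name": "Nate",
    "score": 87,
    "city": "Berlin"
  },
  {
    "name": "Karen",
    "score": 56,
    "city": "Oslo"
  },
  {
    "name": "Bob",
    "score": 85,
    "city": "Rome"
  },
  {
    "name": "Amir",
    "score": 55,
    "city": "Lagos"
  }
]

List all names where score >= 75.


Filtering records where score >= 75:
  Yara (score=92) -> YES
  Pete (score=54) -> no
  Hank (score=73) -> no
  Wendy (score=86) -> YES
  Nate (score=87) -> YES
  Karen (score=56) -> no
  Bob (score=85) -> YES
  Amir (score=55) -> no


ANSWER: Yara, Wendy, Nate, Bob


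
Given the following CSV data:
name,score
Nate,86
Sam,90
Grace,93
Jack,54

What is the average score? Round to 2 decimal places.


Scores: 86, 90, 93, 54
Sum = 323
Count = 4
Average = 323 / 4 = 80.75

ANSWER: 80.75


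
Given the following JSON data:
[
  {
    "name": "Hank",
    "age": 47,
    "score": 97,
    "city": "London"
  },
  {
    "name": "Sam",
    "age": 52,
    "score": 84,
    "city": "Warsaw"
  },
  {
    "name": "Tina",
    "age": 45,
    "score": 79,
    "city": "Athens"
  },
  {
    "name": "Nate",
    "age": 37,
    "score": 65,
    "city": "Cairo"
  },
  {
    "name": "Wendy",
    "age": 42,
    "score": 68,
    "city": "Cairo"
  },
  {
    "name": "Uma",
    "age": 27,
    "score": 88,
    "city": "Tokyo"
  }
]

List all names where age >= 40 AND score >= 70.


Checking both conditions:
  Hank (age=47, score=97) -> YES
  Sam (age=52, score=84) -> YES
  Tina (age=45, score=79) -> YES
  Nate (age=37, score=65) -> no
  Wendy (age=42, score=68) -> no
  Uma (age=27, score=88) -> no


ANSWER: Hank, Sam, Tina


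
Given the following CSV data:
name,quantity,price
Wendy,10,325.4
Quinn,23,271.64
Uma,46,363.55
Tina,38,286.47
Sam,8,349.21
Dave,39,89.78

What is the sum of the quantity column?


Values in 'quantity' column:
  Row 1: 10
  Row 2: 23
  Row 3: 46
  Row 4: 38
  Row 5: 8
  Row 6: 39
Sum = 10 + 23 + 46 + 38 + 8 + 39 = 164

ANSWER: 164


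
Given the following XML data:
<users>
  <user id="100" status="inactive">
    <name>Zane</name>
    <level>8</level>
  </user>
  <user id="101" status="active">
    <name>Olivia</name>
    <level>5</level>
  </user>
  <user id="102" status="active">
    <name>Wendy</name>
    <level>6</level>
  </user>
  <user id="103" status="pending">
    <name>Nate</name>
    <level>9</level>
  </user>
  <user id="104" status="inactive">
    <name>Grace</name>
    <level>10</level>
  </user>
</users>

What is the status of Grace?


Finding user with name = Grace
user id="104" status="inactive"

ANSWER: inactive


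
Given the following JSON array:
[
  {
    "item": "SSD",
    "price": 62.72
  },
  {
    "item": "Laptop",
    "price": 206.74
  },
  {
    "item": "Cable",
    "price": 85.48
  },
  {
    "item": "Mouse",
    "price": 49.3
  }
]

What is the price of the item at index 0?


Array index 0 -> SSD
price = 62.72

ANSWER: 62.72


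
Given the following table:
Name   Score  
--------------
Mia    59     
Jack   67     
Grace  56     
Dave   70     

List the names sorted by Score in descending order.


Sorting by Score (descending):
  Dave: 70
  Jack: 67
  Mia: 59
  Grace: 56


ANSWER: Dave, Jack, Mia, Grace


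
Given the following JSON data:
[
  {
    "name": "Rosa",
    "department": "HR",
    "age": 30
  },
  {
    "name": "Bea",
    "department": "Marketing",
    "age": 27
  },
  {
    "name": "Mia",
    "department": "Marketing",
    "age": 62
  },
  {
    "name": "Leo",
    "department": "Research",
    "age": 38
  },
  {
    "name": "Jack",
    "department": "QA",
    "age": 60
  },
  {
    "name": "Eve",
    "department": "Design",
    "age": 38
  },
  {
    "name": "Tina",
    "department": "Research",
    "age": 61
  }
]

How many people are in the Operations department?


Scanning records for department = Operations
  No matches found
Count: 0

ANSWER: 0


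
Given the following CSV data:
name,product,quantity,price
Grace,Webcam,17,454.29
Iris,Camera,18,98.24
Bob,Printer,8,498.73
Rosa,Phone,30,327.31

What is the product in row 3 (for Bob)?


Row 3: Bob
Column 'product' = Printer

ANSWER: Printer


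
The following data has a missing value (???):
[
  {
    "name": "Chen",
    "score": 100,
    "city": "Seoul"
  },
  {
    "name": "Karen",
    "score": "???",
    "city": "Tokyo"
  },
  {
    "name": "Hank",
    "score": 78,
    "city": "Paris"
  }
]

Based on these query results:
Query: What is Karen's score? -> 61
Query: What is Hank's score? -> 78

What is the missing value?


The missing value is Karen's score
From query: Karen's score = 61

ANSWER: 61
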